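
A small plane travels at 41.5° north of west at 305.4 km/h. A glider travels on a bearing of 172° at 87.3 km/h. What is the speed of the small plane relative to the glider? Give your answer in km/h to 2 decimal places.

376.08 km/h

Taking east as x and north as y: small plane velocity = (-228.731, 202.364) km/h; glider velocity = (12.150, -86.450) km/h.
Velocity of small plane relative to glider = (-228.731, 202.364) − (12.150, -86.450) = (-240.881, 288.815) km/h.
Magnitude = |(-240.881, 288.815)| = 376.082 km/h.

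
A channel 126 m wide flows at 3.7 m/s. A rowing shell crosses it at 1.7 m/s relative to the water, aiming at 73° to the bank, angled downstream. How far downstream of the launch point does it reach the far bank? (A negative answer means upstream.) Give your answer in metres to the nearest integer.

Perpendicular speed = 1.626 m/s; crossing time = 126 / 1.626 = 77.504 s.
Net downstream speed = 4.197 m/s.
Drift = 4.197 × 77.504 = 325.288 m (downstream).

325 m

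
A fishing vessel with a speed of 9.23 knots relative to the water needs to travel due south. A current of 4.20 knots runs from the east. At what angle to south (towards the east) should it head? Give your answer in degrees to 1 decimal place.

27.1°

The current pushes perpendicular to the desired track; the heading must have a component into the current equal to 4.20 knots: 9.23 sin θ = 4.20.
sin θ = 0.4550, so θ = 27.067°.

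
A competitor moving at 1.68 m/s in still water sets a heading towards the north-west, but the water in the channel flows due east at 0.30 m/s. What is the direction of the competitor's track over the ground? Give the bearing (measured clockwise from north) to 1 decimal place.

323.2°

Taking east as x and north as y: velocity relative to the water = (-1.188, 1.188) m/s; the water relative to ground = (0.300, 0.000) m/s.
Velocity relative to ground = (-1.188, 1.188) + (0.300, 0.000) = (-0.888, 1.188) m/s.
Bearing = atan2(-0.89, 1.19) = 323.22° clockwise from north.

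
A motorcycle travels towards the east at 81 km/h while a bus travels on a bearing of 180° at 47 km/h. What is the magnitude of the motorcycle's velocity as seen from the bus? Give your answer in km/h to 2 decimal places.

93.65 km/h

Taking east as x and north as y: motorcycle velocity = (81.000, 0.000) km/h; bus velocity = (0.000, -47.000) km/h.
Velocity of motorcycle relative to bus = (81.000, 0.000) − (0.000, -47.000) = (81.000, 47.000) km/h.
Magnitude = |(81.000, 47.000)| = 93.648 km/h.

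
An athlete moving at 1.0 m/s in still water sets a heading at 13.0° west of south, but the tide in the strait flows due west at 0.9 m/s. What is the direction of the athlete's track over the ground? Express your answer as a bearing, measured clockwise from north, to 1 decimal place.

229.1°

Taking east as x and north as y: velocity relative to the water = (-0.225, -0.974) m/s; the water relative to ground = (-0.900, 0.000) m/s.
Velocity relative to ground = (-0.225, -0.974) + (-0.900, 0.000) = (-1.125, -0.974) m/s.
Bearing = atan2(-1.12, -0.97) = 229.10° clockwise from north.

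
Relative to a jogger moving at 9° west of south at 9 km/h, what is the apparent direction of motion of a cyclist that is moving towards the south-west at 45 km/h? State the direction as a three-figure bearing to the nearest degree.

Taking east as x and north as y: cyclist velocity = (-31.820, -31.820) km/h; jogger velocity = (-1.408, -8.889) km/h.
Velocity of cyclist relative to jogger = (-31.820, -31.820) − (-1.408, -8.889) = (-30.412, -22.931) km/h.
Bearing = atan2(-30.41, -22.93) = 232.98° clockwise from north.

233°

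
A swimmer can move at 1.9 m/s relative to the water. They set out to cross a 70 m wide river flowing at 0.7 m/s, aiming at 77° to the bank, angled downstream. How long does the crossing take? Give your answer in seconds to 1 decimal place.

37.8 s

The component of the swimmer's velocity perpendicular to the bank is 1.9 × sin 77° = 1.851 m/s.
The current is parallel to the bank, so it does not affect the crossing time.
Time = 70 / 1.851 = 37.811 s.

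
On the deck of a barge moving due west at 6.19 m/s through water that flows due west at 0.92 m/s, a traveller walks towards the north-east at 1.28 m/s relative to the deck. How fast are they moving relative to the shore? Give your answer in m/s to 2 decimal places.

In east/north components (m/s): traveller relative to barge = (0.905, 0.905); barge relative to water = (-6.190, 0.000); water relative to ground = (-0.920, 0.000).
Sum = (-6.205, 0.905) m/s.
Speed = |(-6.205, 0.905)| = 6.271 m/s.

6.27 m/s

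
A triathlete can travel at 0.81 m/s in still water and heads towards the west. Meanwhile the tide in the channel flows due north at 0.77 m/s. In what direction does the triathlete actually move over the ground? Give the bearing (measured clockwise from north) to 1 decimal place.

Taking east as x and north as y: velocity relative to the water = (-0.810, 0.000) m/s; the water relative to ground = (0.000, 0.770) m/s.
Velocity relative to ground = (-0.810, 0.000) + (0.000, 0.770) = (-0.810, 0.770) m/s.
Bearing = atan2(-0.81, 0.77) = 313.55° clockwise from north.

313.5°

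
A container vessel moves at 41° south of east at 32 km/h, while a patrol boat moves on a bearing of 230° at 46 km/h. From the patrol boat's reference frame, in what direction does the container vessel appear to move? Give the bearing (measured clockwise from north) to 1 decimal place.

Taking east as x and north as y: container vessel velocity = (24.151, -20.994) km/h; patrol boat velocity = (-35.238, -29.568) km/h.
Velocity of container vessel relative to patrol boat = (24.151, -20.994) − (-35.238, -29.568) = (59.389, 8.574) km/h.
Bearing = atan2(59.39, 8.57) = 81.78° clockwise from north.

081.8°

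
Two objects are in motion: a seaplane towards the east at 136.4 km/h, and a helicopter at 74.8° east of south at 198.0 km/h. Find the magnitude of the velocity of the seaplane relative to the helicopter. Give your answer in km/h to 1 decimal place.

75.4 km/h

Taking east as x and north as y: seaplane velocity = (136.400, 0.000) km/h; helicopter velocity = (191.073, -51.913) km/h.
Velocity of seaplane relative to helicopter = (136.400, 0.000) − (191.073, -51.913) = (-54.673, 51.913) km/h.
Magnitude = |(-54.673, 51.913)| = 75.393 km/h.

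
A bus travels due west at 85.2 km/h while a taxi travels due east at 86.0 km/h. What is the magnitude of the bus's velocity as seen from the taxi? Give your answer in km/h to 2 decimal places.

Taking east as x and north as y: bus velocity = (-85.200, 0.000) km/h; taxi velocity = (86.000, 0.000) km/h.
Velocity of bus relative to taxi = (-85.200, 0.000) − (86.000, 0.000) = (-171.200, 0.000) km/h.
Magnitude = |(-171.200, 0.000)| = 171.200 km/h.

171.20 km/h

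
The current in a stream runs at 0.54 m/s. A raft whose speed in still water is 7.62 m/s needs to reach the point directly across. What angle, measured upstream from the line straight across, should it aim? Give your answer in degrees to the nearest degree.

4°

To cancel the current, the upstream component of the raft's velocity must equal the flow: 7.62 sin θ = 0.54.
sin θ = 0.54 / 7.62 = 0.0709.
θ = arcsin(0.0709) = 4.064°.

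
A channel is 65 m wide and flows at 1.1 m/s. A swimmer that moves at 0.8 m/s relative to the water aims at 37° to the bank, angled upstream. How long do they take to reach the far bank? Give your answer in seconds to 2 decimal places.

The component of the swimmer's velocity perpendicular to the bank is 0.8 × sin 37° = 0.481 m/s.
The flow acts along the bank and has no component across it.
Time = 65 / 0.481 = 135.008 s.

135.01 s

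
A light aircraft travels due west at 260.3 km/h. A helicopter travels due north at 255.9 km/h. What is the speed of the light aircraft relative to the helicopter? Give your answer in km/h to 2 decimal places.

Taking east as x and north as y: light aircraft velocity = (-260.300, 0.000) km/h; helicopter velocity = (0.000, 255.900) km/h.
Velocity of light aircraft relative to helicopter = (-260.300, 0.000) − (0.000, 255.900) = (-260.300, -255.900) km/h.
Magnitude = |(-260.300, -255.900)| = 365.022 km/h.

365.02 km/h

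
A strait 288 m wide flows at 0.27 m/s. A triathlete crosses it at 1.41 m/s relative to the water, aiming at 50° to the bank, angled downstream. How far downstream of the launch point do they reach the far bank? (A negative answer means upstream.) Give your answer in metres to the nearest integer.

314 m

Perpendicular speed = 1.080 m/s; crossing time = 288 / 1.080 = 266.636 s.
Net downstream speed = 1.176 m/s.
Drift = 1.176 × 266.636 = 313.653 m (downstream).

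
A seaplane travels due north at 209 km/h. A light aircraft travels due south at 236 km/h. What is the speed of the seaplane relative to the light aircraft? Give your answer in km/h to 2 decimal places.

Taking east as x and north as y: seaplane velocity = (0.000, 209.000) km/h; light aircraft velocity = (0.000, -236.000) km/h.
Velocity of seaplane relative to light aircraft = (0.000, 209.000) − (0.000, -236.000) = (0.000, 445.000) km/h.
Magnitude = |(0.000, 445.000)| = 445.000 km/h.

445.00 km/h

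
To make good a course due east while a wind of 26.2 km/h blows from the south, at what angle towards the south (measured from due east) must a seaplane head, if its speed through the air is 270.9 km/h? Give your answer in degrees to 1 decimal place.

5.6°

The wind pushes perpendicular to the desired track; the heading must have a component into the wind equal to 26.2 km/h: 270.9 sin θ = 26.2.
sin θ = 0.0967, so θ = 5.550°.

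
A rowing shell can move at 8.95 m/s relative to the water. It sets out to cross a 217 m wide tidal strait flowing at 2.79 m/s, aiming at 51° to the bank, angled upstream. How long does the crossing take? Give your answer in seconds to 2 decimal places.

The component of the rowing shell's velocity perpendicular to the bank is 8.95 × sin 51° = 6.955 m/s.
Only the cross-stream component determines the crossing time; the current contributes nothing perpendicular to the bank.
Time = 217 / 6.955 = 31.199 s.

31.20 s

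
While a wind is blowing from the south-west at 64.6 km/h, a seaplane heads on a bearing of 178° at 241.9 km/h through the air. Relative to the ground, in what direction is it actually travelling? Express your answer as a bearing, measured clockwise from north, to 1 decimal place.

Taking east as x and north as y: velocity relative to the air = (8.442, -241.753) km/h; the air relative to ground = (45.679, 45.679) km/h.
Velocity relative to ground = (8.442, -241.753) + (45.679, 45.679) = (54.121, -196.074) km/h.
Bearing = atan2(54.12, -196.07) = 164.57° clockwise from north.

164.6°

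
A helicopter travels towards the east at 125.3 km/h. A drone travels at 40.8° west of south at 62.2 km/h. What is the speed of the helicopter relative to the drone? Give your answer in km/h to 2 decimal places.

172.49 km/h

Taking east as x and north as y: helicopter velocity = (125.300, 0.000) km/h; drone velocity = (-40.643, -47.085) km/h.
Velocity of helicopter relative to drone = (125.300, 0.000) − (-40.643, -47.085) = (165.943, 47.085) km/h.
Magnitude = |(165.943, 47.085)| = 172.493 km/h.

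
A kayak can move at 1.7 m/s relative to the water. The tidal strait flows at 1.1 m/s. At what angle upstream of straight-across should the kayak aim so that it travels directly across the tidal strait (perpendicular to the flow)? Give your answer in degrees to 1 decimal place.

To cancel the current, the upstream component of the kayak's velocity must equal the flow: 1.7 sin θ = 1.1.
sin θ = 1.1 / 1.7 = 0.6471.
θ = arcsin(0.6471) = 40.320°.

40.3°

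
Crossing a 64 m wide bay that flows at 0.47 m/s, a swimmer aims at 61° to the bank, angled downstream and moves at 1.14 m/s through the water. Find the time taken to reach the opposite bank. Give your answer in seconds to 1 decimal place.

64.2 s

The component of the swimmer's velocity perpendicular to the bank is 1.14 × sin 61° = 0.997 m/s.
Only the cross-stream component determines the crossing time; the current contributes nothing perpendicular to the bank.
Time = 64 / 0.997 = 64.188 s.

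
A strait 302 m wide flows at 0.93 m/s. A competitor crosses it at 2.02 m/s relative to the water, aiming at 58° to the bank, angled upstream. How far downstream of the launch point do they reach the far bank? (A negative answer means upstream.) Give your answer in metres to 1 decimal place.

-24.8 m

Perpendicular speed = 1.713 m/s; crossing time = 302 / 1.713 = 176.293 s.
Net downstream speed = -0.140 m/s.
Drift = -0.140 × 176.293 = -24.758 m (upstream).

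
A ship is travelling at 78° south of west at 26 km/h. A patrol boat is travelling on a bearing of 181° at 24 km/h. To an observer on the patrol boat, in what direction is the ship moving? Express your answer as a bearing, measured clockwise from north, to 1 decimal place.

253.9°

Taking east as x and north as y: ship velocity = (-5.406, -25.432) km/h; patrol boat velocity = (-0.419, -23.996) km/h.
Velocity of ship relative to patrol boat = (-5.406, -25.432) − (-0.419, -23.996) = (-4.987, -1.435) km/h.
Bearing = atan2(-4.99, -1.44) = 253.94° clockwise from north.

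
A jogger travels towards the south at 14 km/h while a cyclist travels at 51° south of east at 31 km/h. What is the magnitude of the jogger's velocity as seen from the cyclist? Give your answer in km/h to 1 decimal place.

Taking east as x and north as y: jogger velocity = (0.000, -14.000) km/h; cyclist velocity = (19.509, -24.092) km/h.
Velocity of jogger relative to cyclist = (0.000, -14.000) − (19.509, -24.092) = (-19.509, 10.092) km/h.
Magnitude = |(-19.509, 10.092)| = 21.964 km/h.

22.0 km/h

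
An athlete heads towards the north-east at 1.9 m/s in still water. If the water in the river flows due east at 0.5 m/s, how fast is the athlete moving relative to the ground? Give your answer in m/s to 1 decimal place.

Taking east as x and north as y: velocity relative to the water = (1.344, 1.344) m/s; the water relative to ground = (0.500, 0.000) m/s.
Velocity relative to ground = (1.344, 1.344) + (0.500, 0.000) = (1.844, 1.344) m/s.
Speed = |(1.844, 1.344)| = 2.281 m/s.

2.3 m/s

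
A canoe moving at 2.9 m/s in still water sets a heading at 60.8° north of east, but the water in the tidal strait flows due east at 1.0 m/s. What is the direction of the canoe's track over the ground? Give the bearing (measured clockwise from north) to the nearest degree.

044°

Taking east as x and north as y: velocity relative to the water = (1.415, 2.531) m/s; the water relative to ground = (1.000, 0.000) m/s.
Velocity relative to ground = (1.415, 2.531) + (1.000, 0.000) = (2.415, 2.531) m/s.
Bearing = atan2(2.41, 2.53) = 43.65° clockwise from north.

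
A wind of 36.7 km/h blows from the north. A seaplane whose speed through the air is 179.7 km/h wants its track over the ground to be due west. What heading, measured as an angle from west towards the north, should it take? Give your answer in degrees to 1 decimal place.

11.8°

The wind pushes perpendicular to the desired track; the heading must have a component into the wind equal to 36.7 km/h: 179.7 sin θ = 36.7.
sin θ = 0.2042, so θ = 11.784°.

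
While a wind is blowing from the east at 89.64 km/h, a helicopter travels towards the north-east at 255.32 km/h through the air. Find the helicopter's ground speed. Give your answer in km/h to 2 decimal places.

202.13 km/h

Taking east as x and north as y: velocity relative to the air = (180.539, 180.539) km/h; the air relative to ground = (-89.640, 0.000) km/h.
Velocity relative to ground = (180.539, 180.539) + (-89.640, 0.000) = (90.899, 180.539) km/h.
Speed = |(90.899, 180.539)| = 202.130 km/h.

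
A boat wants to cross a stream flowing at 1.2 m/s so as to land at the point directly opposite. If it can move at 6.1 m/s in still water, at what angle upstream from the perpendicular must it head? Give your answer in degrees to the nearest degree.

11°

To cancel the current, the upstream component of the boat's velocity must equal the flow: 6.1 sin θ = 1.2.
sin θ = 1.2 / 6.1 = 0.1967.
θ = arcsin(0.1967) = 11.345°.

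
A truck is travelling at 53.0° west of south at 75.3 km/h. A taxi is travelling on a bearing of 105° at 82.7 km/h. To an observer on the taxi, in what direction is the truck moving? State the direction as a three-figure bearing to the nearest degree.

260°

Taking east as x and north as y: truck velocity = (-60.137, -45.317) km/h; taxi velocity = (79.882, -21.404) km/h.
Velocity of truck relative to taxi = (-60.137, -45.317) − (79.882, -21.404) = (-140.019, -23.912) km/h.
Bearing = atan2(-140.02, -23.91) = 260.31° clockwise from north.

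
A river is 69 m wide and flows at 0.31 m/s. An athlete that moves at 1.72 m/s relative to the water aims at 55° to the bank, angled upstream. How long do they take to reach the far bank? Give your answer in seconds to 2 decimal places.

The component of the athlete's velocity perpendicular to the bank is 1.72 × sin 55° = 1.409 m/s.
The current is parallel to the bank, so it does not affect the crossing time.
Time = 69 / 1.409 = 48.973 s.

48.97 s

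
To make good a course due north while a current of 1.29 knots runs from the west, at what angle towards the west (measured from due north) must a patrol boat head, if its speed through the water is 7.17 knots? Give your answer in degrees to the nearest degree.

10°

The current pushes perpendicular to the desired track; the heading must have a component into the current equal to 1.29 knots: 7.17 sin θ = 1.29.
sin θ = 0.1799, so θ = 10.365°.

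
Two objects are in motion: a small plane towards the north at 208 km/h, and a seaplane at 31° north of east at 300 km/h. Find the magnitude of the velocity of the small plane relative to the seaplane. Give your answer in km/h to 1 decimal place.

Taking east as x and north as y: small plane velocity = (0.000, 208.000) km/h; seaplane velocity = (257.150, 154.511) km/h.
Velocity of small plane relative to seaplane = (0.000, 208.000) − (257.150, 154.511) = (-257.150, 53.489) km/h.
Magnitude = |(-257.150, 53.489)| = 262.654 km/h.

262.7 km/h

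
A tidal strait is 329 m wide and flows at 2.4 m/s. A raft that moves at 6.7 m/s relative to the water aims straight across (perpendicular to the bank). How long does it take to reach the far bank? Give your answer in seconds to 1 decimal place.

The component of the raft's velocity perpendicular to the bank is 6.7 m/s.
The flow acts along the bank and has no component across it.
Time = 329 / 6.700 = 49.104 s.

49.1 s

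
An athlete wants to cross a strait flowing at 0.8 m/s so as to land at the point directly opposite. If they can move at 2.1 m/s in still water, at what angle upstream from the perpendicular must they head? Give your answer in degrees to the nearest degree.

To cancel the current, the upstream component of the athlete's velocity must equal the flow: 2.1 sin θ = 0.8.
sin θ = 0.8 / 2.1 = 0.3810.
θ = arcsin(0.3810) = 22.393°.

22°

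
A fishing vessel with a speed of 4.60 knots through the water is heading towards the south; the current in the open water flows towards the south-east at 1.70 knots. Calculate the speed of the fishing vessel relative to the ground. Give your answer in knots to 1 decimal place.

5.9 knots

Taking east as x and north as y: velocity relative to the water = (0.000, -4.600) knots; the water relative to ground = (1.202, -1.202) knots.
Velocity relative to ground = (0.000, -4.600) + (1.202, -1.202) = (1.202, -5.802) knots.
Speed = |(1.202, -5.802)| = 5.925 knots.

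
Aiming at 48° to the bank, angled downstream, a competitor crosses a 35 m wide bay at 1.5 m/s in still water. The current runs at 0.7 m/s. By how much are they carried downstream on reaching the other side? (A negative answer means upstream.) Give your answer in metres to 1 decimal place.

53.5 m

Perpendicular speed = 1.115 m/s; crossing time = 35 / 1.115 = 31.398 s.
Net downstream speed = 1.704 m/s.
Drift = 1.704 × 31.398 = 53.493 m (downstream).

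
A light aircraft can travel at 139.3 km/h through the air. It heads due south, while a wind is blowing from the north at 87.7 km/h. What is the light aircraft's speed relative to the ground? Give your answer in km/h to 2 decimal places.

Taking east as x and north as y: velocity relative to the air = (0.000, -139.300) km/h; the air relative to ground = (0.000, -87.700) km/h.
Velocity relative to ground = (0.000, -139.300) + (0.000, -87.700) = (0.000, -227.000) km/h.
Speed = |(0.000, -227.000)| = 227.000 km/h.

227.00 km/h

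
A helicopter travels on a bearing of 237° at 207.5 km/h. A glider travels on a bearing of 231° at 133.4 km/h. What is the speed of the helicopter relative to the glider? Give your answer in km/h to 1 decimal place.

Taking east as x and north as y: helicopter velocity = (-174.024, -113.013) km/h; glider velocity = (-103.671, -83.951) km/h.
Velocity of helicopter relative to glider = (-174.024, -113.013) − (-103.671, -83.951) = (-70.353, -29.061) km/h.
Magnitude = |(-70.353, -29.061)| = 76.119 km/h.

76.1 km/h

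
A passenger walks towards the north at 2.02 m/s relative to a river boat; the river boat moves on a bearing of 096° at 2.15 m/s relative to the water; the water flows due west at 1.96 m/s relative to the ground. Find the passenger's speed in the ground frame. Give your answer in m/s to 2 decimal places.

1.80 m/s

In east/north components (m/s): passenger relative to river boat = (0.000, 2.020); river boat relative to water = (2.138, -0.225); water relative to ground = (-1.960, 0.000).
Sum = (0.178, 1.795) m/s.
Speed = |(0.178, 1.795)| = 1.804 m/s.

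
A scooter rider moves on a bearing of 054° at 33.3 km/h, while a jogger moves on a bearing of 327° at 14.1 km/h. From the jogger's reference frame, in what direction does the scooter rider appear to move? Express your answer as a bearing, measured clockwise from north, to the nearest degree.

Taking east as x and north as y: scooter rider velocity = (26.940, 19.573) km/h; jogger velocity = (-7.679, 11.825) km/h.
Velocity of scooter rider relative to jogger = (26.940, 19.573) − (-7.679, 11.825) = (34.620, 7.748) km/h.
Bearing = atan2(34.62, 7.75) = 77.38° clockwise from north.

077°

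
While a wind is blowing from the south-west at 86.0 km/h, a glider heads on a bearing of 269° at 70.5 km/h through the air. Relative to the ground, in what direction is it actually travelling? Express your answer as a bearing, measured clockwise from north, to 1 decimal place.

Taking east as x and north as y: velocity relative to the air = (-70.489, -1.230) km/h; the air relative to ground = (60.811, 60.811) km/h.
Velocity relative to ground = (-70.489, -1.230) + (60.811, 60.811) = (-9.678, 59.581) km/h.
Bearing = atan2(-9.68, 59.58) = 350.77° clockwise from north.

350.8°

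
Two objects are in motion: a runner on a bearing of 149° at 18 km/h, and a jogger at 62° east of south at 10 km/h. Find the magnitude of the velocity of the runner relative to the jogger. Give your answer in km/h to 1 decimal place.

Taking east as x and north as y: runner velocity = (9.271, -15.429) km/h; jogger velocity = (8.829, -4.695) km/h.
Velocity of runner relative to jogger = (9.271, -15.429) − (8.829, -4.695) = (0.441, -10.734) km/h.
Magnitude = |(0.441, -10.734)| = 10.743 km/h.

10.7 km/h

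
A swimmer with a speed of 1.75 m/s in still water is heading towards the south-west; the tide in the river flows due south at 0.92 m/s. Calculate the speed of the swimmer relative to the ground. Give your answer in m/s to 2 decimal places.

Taking east as x and north as y: velocity relative to the water = (-1.237, -1.237) m/s; the water relative to ground = (0.000, -0.920) m/s.
Velocity relative to ground = (-1.237, -1.237) + (0.000, -0.920) = (-1.237, -2.157) m/s.
Speed = |(-1.237, -2.157)| = 2.487 m/s.

2.49 m/s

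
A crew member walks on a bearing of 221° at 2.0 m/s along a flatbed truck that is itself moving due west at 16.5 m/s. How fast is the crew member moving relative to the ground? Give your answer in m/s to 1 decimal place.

Taking east as x and north as y: flatbed truck velocity = (-16.500, 0.000) m/s; crew member velocity relative to flatbed truck = (-1.312, -1.509) m/s.
Velocity relative to ground = (-16.500, 0.000) + (-1.312, -1.509) = (-17.812, -1.509) m/s.
Speed = |(-17.812, -1.509)| = 17.876 m/s.

17.9 m/s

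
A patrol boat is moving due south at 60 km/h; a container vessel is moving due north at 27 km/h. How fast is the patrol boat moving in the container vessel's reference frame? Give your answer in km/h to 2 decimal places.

87.00 km/h

Taking east as x and north as y: patrol boat velocity = (0.000, -60.000) km/h; container vessel velocity = (0.000, 27.000) km/h.
Velocity of patrol boat relative to container vessel = (0.000, -60.000) − (0.000, 27.000) = (0.000, -87.000) km/h.
Magnitude = |(0.000, -87.000)| = 87.000 km/h.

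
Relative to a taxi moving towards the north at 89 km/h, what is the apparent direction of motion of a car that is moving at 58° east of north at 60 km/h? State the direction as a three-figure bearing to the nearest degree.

Taking east as x and north as y: car velocity = (50.883, 31.795) km/h; taxi velocity = (0.000, 89.000) km/h.
Velocity of car relative to taxi = (50.883, 31.795) − (0.000, 89.000) = (50.883, -57.205) km/h.
Bearing = atan2(50.88, -57.20) = 138.35° clockwise from north.

138°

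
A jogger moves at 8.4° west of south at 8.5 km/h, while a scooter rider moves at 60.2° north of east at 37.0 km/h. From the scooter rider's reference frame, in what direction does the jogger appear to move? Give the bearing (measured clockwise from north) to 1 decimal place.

205.8°

Taking east as x and north as y: jogger velocity = (-1.242, -8.409) km/h; scooter rider velocity = (18.388, 32.107) km/h.
Velocity of jogger relative to scooter rider = (-1.242, -8.409) − (18.388, 32.107) = (-19.630, -40.516) km/h.
Bearing = atan2(-19.63, -40.52) = 205.85° clockwise from north.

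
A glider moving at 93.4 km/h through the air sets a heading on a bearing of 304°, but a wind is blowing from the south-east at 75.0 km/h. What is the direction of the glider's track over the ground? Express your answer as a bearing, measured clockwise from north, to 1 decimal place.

Taking east as x and north as y: velocity relative to the air = (-77.432, 52.229) km/h; the air relative to ground = (-53.033, 53.033) km/h.
Velocity relative to ground = (-77.432, 52.229) + (-53.033, 53.033) = (-130.465, 105.262) km/h.
Bearing = atan2(-130.47, 105.26) = 308.90° clockwise from north.

308.9°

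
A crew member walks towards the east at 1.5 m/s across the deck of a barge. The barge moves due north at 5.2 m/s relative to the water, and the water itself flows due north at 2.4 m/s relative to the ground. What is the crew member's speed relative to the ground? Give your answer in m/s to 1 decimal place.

7.7 m/s

In east/north components (m/s): crew member relative to barge = (1.500, 0.000); barge relative to water = (0.000, 5.200); water relative to ground = (0.000, 2.400).
Sum = (1.500, 7.600) m/s.
Speed = |(1.500, 7.600)| = 7.747 m/s.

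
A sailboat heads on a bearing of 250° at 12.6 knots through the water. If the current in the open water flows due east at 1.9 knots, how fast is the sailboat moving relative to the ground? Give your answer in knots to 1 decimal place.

Taking east as x and north as y: velocity relative to the water = (-11.840, -4.309) knots; the water relative to ground = (1.900, 0.000) knots.
Velocity relative to ground = (-11.840, -4.309) + (1.900, 0.000) = (-9.940, -4.309) knots.
Speed = |(-9.940, -4.309)| = 10.834 knots.

10.8 knots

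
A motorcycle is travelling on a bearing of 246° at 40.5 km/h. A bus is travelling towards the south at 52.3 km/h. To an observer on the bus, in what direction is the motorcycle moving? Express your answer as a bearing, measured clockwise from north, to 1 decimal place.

314.1°

Taking east as x and north as y: motorcycle velocity = (-36.999, -16.473) km/h; bus velocity = (0.000, -52.300) km/h.
Velocity of motorcycle relative to bus = (-36.999, -16.473) − (0.000, -52.300) = (-36.999, 35.827) km/h.
Bearing = atan2(-37.00, 35.83) = 314.08° clockwise from north.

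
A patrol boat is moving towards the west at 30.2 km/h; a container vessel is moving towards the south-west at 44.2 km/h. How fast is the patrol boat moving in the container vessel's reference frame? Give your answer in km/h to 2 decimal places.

31.27 km/h

Taking east as x and north as y: patrol boat velocity = (-30.200, 0.000) km/h; container vessel velocity = (-31.254, -31.254) km/h.
Velocity of patrol boat relative to container vessel = (-30.200, 0.000) − (-31.254, -31.254) = (1.054, 31.254) km/h.
Magnitude = |(1.054, 31.254)| = 31.272 km/h.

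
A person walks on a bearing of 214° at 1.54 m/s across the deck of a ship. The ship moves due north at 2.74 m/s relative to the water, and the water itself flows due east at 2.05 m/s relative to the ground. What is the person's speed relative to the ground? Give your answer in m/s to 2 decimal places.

1.89 m/s

In east/north components (m/s): person relative to ship = (-0.861, -1.277); ship relative to water = (0.000, 2.740); water relative to ground = (2.050, 0.000).
Sum = (1.189, 1.463) m/s.
Speed = |(1.189, 1.463)| = 1.885 m/s.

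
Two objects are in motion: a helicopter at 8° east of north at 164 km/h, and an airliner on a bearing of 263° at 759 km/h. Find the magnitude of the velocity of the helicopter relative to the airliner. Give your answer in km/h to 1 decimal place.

Taking east as x and north as y: helicopter velocity = (22.824, 162.404) km/h; airliner velocity = (-753.343, -92.499) km/h.
Velocity of helicopter relative to airliner = (22.824, 162.404) − (-753.343, -92.499) = (776.167, 254.903) km/h.
Magnitude = |(776.167, 254.903)| = 816.952 km/h.

817.0 km/h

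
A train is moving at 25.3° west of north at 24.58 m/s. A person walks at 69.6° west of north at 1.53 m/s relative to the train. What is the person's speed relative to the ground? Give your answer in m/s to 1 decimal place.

25.7 m/s

Taking east as x and north as y: train velocity = (-10.504, 22.222) m/s; person velocity relative to train = (-1.434, 0.533) m/s.
Velocity relative to ground = (-10.504, 22.222) + (-1.434, 0.533) = (-11.938, 22.756) m/s.
Speed = |(-11.938, 22.756)| = 25.697 m/s.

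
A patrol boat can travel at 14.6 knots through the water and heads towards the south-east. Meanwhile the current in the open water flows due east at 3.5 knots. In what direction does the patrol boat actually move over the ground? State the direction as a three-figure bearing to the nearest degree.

Taking east as x and north as y: velocity relative to the water = (10.324, -10.324) knots; the water relative to ground = (3.500, 0.000) knots.
Velocity relative to ground = (10.324, -10.324) + (3.500, 0.000) = (13.824, -10.324) knots.
Bearing = atan2(13.82, -10.32) = 126.75° clockwise from north.

127°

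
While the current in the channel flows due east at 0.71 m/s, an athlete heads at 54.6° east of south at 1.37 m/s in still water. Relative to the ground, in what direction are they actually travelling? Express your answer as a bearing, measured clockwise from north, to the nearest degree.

113°

Taking east as x and north as y: velocity relative to the water = (1.117, -0.794) m/s; the water relative to ground = (0.710, 0.000) m/s.
Velocity relative to ground = (1.117, -0.794) + (0.710, 0.000) = (1.827, -0.794) m/s.
Bearing = atan2(1.83, -0.79) = 113.48° clockwise from north.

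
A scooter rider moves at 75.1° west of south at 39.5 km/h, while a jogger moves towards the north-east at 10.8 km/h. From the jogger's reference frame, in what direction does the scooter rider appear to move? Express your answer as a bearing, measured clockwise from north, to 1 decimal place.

Taking east as x and north as y: scooter rider velocity = (-38.172, -10.157) km/h; jogger velocity = (7.637, 7.637) km/h.
Velocity of scooter rider relative to jogger = (-38.172, -10.157) − (7.637, 7.637) = (-45.809, -17.793) km/h.
Bearing = atan2(-45.81, -17.79) = 248.77° clockwise from north.

248.8°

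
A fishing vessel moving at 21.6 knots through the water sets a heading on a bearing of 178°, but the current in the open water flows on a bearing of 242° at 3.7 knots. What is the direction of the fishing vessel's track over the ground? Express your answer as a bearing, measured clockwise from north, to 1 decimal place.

186.1°

Taking east as x and north as y: velocity relative to the water = (0.754, -21.587) knots; the water relative to ground = (-3.267, -1.737) knots.
Velocity relative to ground = (0.754, -21.587) + (-3.267, -1.737) = (-2.513, -23.324) knots.
Bearing = atan2(-2.51, -23.32) = 186.15° clockwise from north.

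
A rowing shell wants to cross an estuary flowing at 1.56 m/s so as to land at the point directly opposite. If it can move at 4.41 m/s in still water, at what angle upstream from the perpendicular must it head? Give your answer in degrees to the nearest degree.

21°

To cancel the current, the upstream component of the rowing shell's velocity must equal the flow: 4.41 sin θ = 1.56.
sin θ = 1.56 / 4.41 = 0.3537.
θ = arcsin(0.3537) = 20.716°.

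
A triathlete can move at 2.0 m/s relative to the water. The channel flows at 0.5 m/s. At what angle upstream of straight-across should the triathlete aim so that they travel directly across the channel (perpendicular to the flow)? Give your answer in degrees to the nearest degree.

To cancel the current, the upstream component of the triathlete's velocity must equal the flow: 2.0 sin θ = 0.5.
sin θ = 0.5 / 2.0 = 0.2500.
θ = arcsin(0.2500) = 14.478°.

14°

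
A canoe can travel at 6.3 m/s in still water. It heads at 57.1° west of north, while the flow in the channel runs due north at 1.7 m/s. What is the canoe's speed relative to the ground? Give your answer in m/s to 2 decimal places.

Taking east as x and north as y: velocity relative to the water = (-5.290, 3.422) m/s; the water relative to ground = (0.000, 1.700) m/s.
Velocity relative to ground = (-5.290, 3.422) + (0.000, 1.700) = (-5.290, 5.122) m/s.
Speed = |(-5.290, 5.122)| = 7.363 m/s.

7.36 m/s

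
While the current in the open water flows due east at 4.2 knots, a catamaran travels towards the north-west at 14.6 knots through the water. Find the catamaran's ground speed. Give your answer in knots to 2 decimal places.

Taking east as x and north as y: velocity relative to the water = (-10.324, 10.324) knots; the water relative to ground = (4.200, 0.000) knots.
Velocity relative to ground = (-10.324, 10.324) + (4.200, 0.000) = (-6.124, 10.324) knots.
Speed = |(-6.124, 10.324)| = 12.003 knots.

12.00 knots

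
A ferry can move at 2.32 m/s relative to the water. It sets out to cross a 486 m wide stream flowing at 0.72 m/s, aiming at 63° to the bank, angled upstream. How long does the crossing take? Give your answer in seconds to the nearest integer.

The component of the ferry's velocity perpendicular to the bank is 2.32 × sin 63° = 2.067 m/s.
The current is parallel to the bank, so it does not affect the crossing time.
Time = 486 / 2.067 = 235.108 s.

235 s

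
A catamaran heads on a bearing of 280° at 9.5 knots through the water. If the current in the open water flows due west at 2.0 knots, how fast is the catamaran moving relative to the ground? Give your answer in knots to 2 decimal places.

11.47 knots

Taking east as x and north as y: velocity relative to the water = (-9.356, 1.650) knots; the water relative to ground = (-2.000, 0.000) knots.
Velocity relative to ground = (-9.356, 1.650) + (-2.000, 0.000) = (-11.356, 1.650) knots.
Speed = |(-11.356, 1.650)| = 11.475 knots.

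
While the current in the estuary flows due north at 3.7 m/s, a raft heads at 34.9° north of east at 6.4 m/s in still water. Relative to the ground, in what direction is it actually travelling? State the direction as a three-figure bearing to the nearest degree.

Taking east as x and north as y: velocity relative to the water = (5.249, 3.662) m/s; the water relative to ground = (0.000, 3.700) m/s.
Velocity relative to ground = (5.249, 3.662) + (0.000, 3.700) = (5.249, 7.362) m/s.
Bearing = atan2(5.25, 7.36) = 35.49° clockwise from north.

035°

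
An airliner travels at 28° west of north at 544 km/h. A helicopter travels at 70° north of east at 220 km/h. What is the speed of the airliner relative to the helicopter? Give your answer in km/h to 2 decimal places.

Taking east as x and north as y: airliner velocity = (-255.393, 480.323) km/h; helicopter velocity = (75.244, 206.732) km/h.
Velocity of airliner relative to helicopter = (-255.393, 480.323) − (75.244, 206.732) = (-330.637, 273.591) km/h.
Magnitude = |(-330.637, 273.591)| = 429.154 km/h.

429.15 km/h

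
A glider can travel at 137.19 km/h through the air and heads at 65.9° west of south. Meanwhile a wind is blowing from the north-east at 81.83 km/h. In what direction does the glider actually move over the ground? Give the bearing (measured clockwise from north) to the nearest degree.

238°

Taking east as x and north as y: velocity relative to the air = (-125.232, -56.019) km/h; the air relative to ground = (-57.863, -57.863) km/h.
Velocity relative to ground = (-125.232, -56.019) + (-57.863, -57.863) = (-183.094, -113.881) km/h.
Bearing = atan2(-183.09, -113.88) = 238.12° clockwise from north.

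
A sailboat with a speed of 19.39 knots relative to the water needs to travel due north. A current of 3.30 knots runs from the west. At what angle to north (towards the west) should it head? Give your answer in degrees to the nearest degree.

10°

The current pushes perpendicular to the desired track; the heading must have a component into the current equal to 3.30 knots: 19.39 sin θ = 3.30.
sin θ = 0.1702, so θ = 9.799°.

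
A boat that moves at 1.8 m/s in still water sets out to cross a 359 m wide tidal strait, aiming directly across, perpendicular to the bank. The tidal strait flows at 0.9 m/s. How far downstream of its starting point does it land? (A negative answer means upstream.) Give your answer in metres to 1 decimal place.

Perpendicular speed = 1.800 m/s; crossing time = 359 / 1.800 = 199.444 s.
Net downstream speed = 0.900 m/s.
Drift = 0.900 × 199.444 = 179.500 m (downstream).

179.5 m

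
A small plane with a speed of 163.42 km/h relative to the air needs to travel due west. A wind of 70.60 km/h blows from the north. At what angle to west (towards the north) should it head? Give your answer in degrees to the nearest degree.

26°

The wind pushes perpendicular to the desired track; the heading must have a component into the wind equal to 70.60 km/h: 163.42 sin θ = 70.60.
sin θ = 0.4320, so θ = 25.596°.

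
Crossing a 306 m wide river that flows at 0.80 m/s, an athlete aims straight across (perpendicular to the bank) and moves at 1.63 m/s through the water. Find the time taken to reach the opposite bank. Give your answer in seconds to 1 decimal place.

The component of the athlete's velocity perpendicular to the bank is 1.63 m/s.
The current is parallel to the bank, so it does not affect the crossing time.
Time = 306 / 1.630 = 187.730 s.

187.7 s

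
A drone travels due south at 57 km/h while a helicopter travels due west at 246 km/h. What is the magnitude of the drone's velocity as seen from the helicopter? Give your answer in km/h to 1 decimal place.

Taking east as x and north as y: drone velocity = (0.000, -57.000) km/h; helicopter velocity = (-246.000, 0.000) km/h.
Velocity of drone relative to helicopter = (0.000, -57.000) − (-246.000, 0.000) = (246.000, -57.000) km/h.
Magnitude = |(246.000, -57.000)| = 252.517 km/h.

252.5 km/h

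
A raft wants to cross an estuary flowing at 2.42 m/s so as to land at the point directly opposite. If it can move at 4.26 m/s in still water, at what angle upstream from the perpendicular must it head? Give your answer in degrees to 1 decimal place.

34.6°

To cancel the current, the upstream component of the raft's velocity must equal the flow: 4.26 sin θ = 2.42.
sin θ = 2.42 / 4.26 = 0.5681.
θ = arcsin(0.5681) = 34.616°.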